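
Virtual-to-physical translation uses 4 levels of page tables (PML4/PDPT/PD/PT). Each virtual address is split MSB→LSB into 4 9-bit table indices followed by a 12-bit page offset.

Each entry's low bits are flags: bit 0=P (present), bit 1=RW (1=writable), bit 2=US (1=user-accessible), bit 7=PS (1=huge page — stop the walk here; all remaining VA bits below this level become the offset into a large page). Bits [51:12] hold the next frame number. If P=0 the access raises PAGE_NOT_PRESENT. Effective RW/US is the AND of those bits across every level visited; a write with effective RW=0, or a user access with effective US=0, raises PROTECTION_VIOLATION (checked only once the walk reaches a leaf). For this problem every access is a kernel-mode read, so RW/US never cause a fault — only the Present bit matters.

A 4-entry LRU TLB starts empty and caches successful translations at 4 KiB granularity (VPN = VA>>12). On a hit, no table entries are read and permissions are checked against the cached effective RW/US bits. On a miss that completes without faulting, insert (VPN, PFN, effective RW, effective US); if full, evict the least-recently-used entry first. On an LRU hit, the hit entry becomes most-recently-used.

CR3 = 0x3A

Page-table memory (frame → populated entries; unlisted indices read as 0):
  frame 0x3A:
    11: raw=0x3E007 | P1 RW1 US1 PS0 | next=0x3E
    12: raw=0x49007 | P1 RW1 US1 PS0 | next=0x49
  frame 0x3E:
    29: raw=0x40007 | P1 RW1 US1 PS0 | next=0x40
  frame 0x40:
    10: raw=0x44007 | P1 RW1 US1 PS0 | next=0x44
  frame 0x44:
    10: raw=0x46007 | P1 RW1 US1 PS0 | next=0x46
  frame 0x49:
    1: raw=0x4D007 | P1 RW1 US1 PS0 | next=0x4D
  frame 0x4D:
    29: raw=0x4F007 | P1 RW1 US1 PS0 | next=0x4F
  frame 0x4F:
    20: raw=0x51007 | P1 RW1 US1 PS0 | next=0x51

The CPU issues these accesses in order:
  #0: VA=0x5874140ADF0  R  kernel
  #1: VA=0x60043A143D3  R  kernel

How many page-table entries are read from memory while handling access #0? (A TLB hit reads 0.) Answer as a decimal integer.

Trace:
#0 VA=0x5874140ADF0 (r,kernel):
  L0 @0x3A[11] → 0x3E007  P=1,RW=1,US=1,PS=0
  L1 @0x3E[29] → 0x40007  P=1,RW=1,US=1,PS=0
  L2 @0x40[10] → 0x44007  P=1,RW=1,US=1,PS=0
  L3 @0x44[10] → 0x46007  P=1,RW=1,US=1,PS=0
  → PA=0x46DF0  (4 entries read)
#1 VA=0x60043A143D3 (r,kernel):
  L0 @0x3A[12] → 0x49007  P=1,RW=1,US=1,PS=0
  L1 @0x49[1] → 0x4D007  P=1,RW=1,US=1,PS=0
  L2 @0x4D[29] → 0x4F007  P=1,RW=1,US=1,PS=0
  L3 @0x4F[20] → 0x51007  P=1,RW=1,US=1,PS=0
  → PA=0x513D3  (4 entries read)

Entries read for #0: 4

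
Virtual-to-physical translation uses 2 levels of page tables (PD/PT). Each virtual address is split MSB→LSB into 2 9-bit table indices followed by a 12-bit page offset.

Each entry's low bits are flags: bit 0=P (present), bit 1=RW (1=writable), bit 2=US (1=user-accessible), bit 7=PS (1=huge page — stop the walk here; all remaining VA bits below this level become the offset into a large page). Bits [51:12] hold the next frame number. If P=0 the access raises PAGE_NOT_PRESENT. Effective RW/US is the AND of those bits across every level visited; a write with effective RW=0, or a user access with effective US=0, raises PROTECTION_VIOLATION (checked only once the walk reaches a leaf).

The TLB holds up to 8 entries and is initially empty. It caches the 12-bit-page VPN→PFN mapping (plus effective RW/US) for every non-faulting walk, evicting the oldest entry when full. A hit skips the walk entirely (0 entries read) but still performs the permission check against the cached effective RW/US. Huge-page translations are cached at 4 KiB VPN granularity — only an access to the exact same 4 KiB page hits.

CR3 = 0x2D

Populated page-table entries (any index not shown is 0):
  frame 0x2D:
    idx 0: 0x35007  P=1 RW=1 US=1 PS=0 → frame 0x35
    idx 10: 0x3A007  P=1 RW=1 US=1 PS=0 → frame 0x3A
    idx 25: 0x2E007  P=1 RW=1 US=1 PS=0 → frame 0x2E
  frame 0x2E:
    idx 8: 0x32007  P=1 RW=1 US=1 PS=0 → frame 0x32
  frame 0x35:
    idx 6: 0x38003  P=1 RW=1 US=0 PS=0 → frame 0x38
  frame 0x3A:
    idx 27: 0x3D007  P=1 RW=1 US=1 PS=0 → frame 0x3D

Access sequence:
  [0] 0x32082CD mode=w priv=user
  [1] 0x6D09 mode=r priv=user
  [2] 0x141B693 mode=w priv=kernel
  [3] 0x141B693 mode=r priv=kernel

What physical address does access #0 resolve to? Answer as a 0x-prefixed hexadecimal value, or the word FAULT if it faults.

Walk each access:
#0 VA=0x32082CD (w,user):
  [0] read 0x2D idx=25: raw=0x2E007 flags P=1 W=1 U=1 S=0
  [1] read 0x2E idx=8: raw=0x32007 flags P=1 W=1 U=1 S=0
  ⇒ phys 0x322CD  [2 reads]
#1 VA=0x6D09 (r,user):
  [0] read 0x2D idx=0: raw=0x35007 flags P=1 W=1 U=1 S=0
  [1] read 0x35 idx=6: raw=0x38003 flags P=1 W=1 U=0 S=0
  ✗ PROTECTION_VIOLATION  [2 reads]
#2 VA=0x141B693 (w,kernel):
  [0] read 0x2D idx=10: raw=0x3A007 flags P=1 W=1 U=1 S=0
  [1] read 0x3A idx=27: raw=0x3D007 flags P=1 W=1 U=1 S=0
  ⇒ phys 0x3D693  [2 reads]
#3 VA=0x141B693 (r,kernel):
  TLB hit vpn=0x141B → PA=0x3D693

Access #0 PA: 0x322CD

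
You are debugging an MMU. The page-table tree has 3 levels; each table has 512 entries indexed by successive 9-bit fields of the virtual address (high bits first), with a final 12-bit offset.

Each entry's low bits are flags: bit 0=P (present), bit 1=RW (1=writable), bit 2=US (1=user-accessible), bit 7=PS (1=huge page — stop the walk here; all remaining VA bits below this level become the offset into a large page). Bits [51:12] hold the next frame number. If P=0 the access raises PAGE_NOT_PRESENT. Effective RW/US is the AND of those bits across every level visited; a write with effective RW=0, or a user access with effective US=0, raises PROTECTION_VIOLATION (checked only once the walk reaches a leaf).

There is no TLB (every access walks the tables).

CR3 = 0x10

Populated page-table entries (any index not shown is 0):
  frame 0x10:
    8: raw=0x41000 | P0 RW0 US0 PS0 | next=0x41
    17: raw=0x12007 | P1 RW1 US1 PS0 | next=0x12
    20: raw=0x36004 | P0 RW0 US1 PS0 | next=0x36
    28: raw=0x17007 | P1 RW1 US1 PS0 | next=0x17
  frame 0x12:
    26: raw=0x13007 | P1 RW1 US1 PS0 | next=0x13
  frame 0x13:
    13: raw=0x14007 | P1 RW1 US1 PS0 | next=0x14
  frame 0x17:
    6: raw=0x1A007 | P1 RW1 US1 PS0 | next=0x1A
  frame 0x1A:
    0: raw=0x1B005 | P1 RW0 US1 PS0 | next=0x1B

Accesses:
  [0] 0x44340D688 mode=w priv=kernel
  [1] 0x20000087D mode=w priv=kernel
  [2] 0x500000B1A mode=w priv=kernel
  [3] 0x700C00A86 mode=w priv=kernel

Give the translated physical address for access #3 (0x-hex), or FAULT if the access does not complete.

Walk each access:
#0 VA=0x44340D688 (w,kernel):
  L0: frame=0x10 idx=17 entry=0x12007 [P=1 RW=1 US=1 PS=0]
  L1: frame=0x12 idx=26 entry=0x13007 [P=1 RW=1 US=1 PS=0]
  L2: frame=0x13 idx=13 entry=0x14007 [P=1 RW=1 US=1 PS=0]
  ✓ 0x14688  — 3 lookups
#1 VA=0x20000087D (w,kernel):
  L0: frame=0x10 idx=8 entry=0x41000 [P=0 RW=0 US=0 PS=0]
  ✗ PAGE_NOT_PRESENT  [1 reads]
#2 VA=0x500000B1A (w,kernel):
  L0: frame=0x10 idx=20 entry=0x36004 [P=0 RW=0 US=1 PS=0]
  ✗ PAGE_NOT_PRESENT  [1 reads]
#3 VA=0x700C00A86 (w,kernel):
  L0: frame=0x10 idx=28 entry=0x17007 [P=1 RW=1 US=1 PS=0]
  L1: frame=0x17 idx=6 entry=0x1A007 [P=1 RW=1 US=1 PS=0]
  L2: frame=0x1A idx=0 entry=0x1B005 [P=1 RW=0 US=1 PS=0]
  ✗ PROTECTION_VIOLATION  [3 reads]

Access #3 PA: FAULT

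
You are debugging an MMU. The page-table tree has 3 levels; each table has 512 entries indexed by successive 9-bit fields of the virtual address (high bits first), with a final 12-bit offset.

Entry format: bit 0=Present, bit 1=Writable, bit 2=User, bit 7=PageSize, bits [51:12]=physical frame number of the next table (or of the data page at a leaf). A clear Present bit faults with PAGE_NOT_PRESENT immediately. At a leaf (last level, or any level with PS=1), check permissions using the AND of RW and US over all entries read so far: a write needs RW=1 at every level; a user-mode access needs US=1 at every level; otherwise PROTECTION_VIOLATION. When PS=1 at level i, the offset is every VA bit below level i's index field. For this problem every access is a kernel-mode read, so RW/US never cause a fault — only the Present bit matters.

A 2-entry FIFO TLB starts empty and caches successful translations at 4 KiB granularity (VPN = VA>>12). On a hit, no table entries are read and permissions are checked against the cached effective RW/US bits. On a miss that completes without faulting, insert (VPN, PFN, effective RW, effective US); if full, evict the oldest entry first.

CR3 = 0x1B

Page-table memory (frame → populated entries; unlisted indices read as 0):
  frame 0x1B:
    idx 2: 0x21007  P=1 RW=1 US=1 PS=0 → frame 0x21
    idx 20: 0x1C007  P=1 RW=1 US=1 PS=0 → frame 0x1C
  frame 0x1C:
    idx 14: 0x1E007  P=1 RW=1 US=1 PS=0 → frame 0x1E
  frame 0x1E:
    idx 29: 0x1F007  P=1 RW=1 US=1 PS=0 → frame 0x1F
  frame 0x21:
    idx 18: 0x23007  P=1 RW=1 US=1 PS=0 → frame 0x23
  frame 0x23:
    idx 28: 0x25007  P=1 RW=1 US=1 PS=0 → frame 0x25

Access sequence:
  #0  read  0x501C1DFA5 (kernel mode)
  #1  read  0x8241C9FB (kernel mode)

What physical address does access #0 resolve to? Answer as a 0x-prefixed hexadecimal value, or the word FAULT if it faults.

Per-access translation:
#0 VA=0x501C1DFA5 (r,kernel):
  [0] read 0x1B idx=20: raw=0x1C007 flags P=1 W=1 U=1 S=0
  [1] read 0x1C idx=14: raw=0x1E007 flags P=1 W=1 U=1 S=0
  [2] read 0x1E idx=29: raw=0x1F007 flags P=1 W=1 U=1 S=0
  ✓ 0x1FFA5  — 3 lookups
#1 VA=0x8241C9FB (r,kernel):
  [0] read 0x1B idx=2: raw=0x21007 flags P=1 W=1 U=1 S=0
  [1] read 0x21 idx=18: raw=0x23007 flags P=1 W=1 U=1 S=0
  [2] read 0x23 idx=28: raw=0x25007 flags P=1 W=1 U=1 S=0
  ✓ 0x259FB  — 3 lookups

Access #0 PA: 0x1FFA5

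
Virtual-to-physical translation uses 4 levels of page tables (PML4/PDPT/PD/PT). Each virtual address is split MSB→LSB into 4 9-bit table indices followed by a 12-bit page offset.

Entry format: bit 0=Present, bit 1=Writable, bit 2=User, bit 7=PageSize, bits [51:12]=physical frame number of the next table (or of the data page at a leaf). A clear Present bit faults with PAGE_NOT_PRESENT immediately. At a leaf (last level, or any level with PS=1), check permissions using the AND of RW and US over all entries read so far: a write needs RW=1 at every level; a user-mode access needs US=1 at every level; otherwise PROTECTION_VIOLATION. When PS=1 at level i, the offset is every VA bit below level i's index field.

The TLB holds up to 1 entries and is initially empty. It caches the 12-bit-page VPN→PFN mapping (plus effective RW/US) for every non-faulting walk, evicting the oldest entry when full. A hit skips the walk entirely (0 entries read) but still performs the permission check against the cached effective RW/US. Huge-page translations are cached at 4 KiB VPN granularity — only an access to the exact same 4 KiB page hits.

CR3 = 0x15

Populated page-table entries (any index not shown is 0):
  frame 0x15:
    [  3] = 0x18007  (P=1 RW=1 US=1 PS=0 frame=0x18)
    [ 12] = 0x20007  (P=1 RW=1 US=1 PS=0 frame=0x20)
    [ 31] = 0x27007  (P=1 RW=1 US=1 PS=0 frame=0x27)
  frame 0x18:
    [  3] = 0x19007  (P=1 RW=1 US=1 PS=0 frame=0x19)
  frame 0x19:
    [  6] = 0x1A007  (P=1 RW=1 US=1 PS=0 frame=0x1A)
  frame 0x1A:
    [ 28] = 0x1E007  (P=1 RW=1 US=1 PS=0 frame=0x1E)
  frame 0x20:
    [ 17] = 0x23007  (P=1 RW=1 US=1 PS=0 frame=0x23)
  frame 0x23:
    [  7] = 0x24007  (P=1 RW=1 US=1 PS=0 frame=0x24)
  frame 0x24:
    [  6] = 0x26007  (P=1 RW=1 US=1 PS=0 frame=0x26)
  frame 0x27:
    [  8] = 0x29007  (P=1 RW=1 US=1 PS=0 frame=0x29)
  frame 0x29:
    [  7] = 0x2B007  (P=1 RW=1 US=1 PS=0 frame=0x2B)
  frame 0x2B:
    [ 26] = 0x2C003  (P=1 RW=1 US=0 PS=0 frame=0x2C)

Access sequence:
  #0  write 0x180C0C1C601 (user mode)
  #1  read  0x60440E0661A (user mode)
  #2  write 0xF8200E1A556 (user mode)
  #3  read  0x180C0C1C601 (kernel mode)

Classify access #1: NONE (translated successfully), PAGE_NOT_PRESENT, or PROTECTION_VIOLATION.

Walk each access:
#0 VA=0x180C0C1C601 (w,user):
  L0: frame=0x15 idx=3 entry=0x18007 [P=1 RW=1 US=1 PS=0]
  L1: frame=0x18 idx=3 entry=0x19007 [P=1 RW=1 US=1 PS=0]
  L2: frame=0x19 idx=6 entry=0x1A007 [P=1 RW=1 US=1 PS=0]
  L3: frame=0x1A idx=28 entry=0x1E007 [P=1 RW=1 US=1 PS=0]
  → PA=0x1E601  (4 entries read)
#1 VA=0x60440E0661A (r,user):
  L0: frame=0x15 idx=12 entry=0x20007 [P=1 RW=1 US=1 PS=0]
  L1: frame=0x20 idx=17 entry=0x23007 [P=1 RW=1 US=1 PS=0]
  L2: frame=0x23 idx=7 entry=0x24007 [P=1 RW=1 US=1 PS=0]
  L3: frame=0x24 idx=6 entry=0x26007 [P=1 RW=1 US=1 PS=0]
  → PA=0x2661A  (4 entries read)
#2 VA=0xF8200E1A556 (w,user):
  L0: frame=0x15 idx=31 entry=0x27007 [P=1 RW=1 US=1 PS=0]
  L1: frame=0x27 idx=8 entry=0x29007 [P=1 RW=1 US=1 PS=0]
  L2: frame=0x29 idx=7 entry=0x2B007 [P=1 RW=1 US=1 PS=0]
  L3: frame=0x2B idx=26 entry=0x2C003 [P=1 RW=1 US=0 PS=0]
  ⇒ fault: PROTECTION_VIOLATION  — 4 lookups
#3 VA=0x180C0C1C601 (r,kernel):
  L0: frame=0x15 idx=3 entry=0x18007 [P=1 RW=1 US=1 PS=0]
  L1: frame=0x18 idx=3 entry=0x19007 [P=1 RW=1 US=1 PS=0]
  L2: frame=0x19 idx=6 entry=0x1A007 [P=1 RW=1 US=1 PS=0]
  L3: frame=0x1A idx=28 entry=0x1E007 [P=1 RW=1 US=1 PS=0]
  → PA=0x1E601  (4 entries read)

Access #1 fault: NONE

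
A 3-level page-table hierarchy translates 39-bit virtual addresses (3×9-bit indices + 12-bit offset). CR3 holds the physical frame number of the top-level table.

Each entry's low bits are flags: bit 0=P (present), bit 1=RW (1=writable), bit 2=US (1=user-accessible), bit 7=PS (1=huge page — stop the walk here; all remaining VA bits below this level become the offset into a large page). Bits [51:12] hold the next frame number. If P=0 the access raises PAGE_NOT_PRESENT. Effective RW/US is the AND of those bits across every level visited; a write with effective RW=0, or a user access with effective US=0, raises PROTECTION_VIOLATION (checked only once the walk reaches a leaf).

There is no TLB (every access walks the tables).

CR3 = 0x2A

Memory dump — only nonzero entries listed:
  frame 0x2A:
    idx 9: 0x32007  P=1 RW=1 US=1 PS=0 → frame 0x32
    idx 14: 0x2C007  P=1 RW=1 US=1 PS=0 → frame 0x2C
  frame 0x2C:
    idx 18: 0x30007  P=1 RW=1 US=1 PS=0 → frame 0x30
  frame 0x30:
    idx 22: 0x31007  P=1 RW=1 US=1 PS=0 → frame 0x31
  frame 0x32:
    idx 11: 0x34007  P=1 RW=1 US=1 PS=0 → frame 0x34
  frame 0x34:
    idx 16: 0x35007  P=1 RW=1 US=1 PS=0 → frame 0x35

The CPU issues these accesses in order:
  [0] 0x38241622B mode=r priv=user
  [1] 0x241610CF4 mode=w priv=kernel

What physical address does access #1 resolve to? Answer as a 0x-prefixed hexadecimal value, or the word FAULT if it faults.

Per-access translation:
#0 VA=0x38241622B (r,user):
  [0] read 0x2A idx=14: raw=0x2C007 flags P=1 W=1 U=1 S=0
  [1] read 0x2C idx=18: raw=0x30007 flags P=1 W=1 U=1 S=0
  [2] read 0x30 idx=22: raw=0x31007 flags P=1 W=1 U=1 S=0
  → PA=0x3122B  (3 entries read)
#1 VA=0x241610CF4 (w,kernel):
  [0] read 0x2A idx=9: raw=0x32007 flags P=1 W=1 U=1 S=0
  [1] read 0x32 idx=11: raw=0x34007 flags P=1 W=1 U=1 S=0
  [2] read 0x34 idx=16: raw=0x35007 flags P=1 W=1 U=1 S=0
  → PA=0x35CF4  (3 entries read)

Access #1 PA: 0x35CF4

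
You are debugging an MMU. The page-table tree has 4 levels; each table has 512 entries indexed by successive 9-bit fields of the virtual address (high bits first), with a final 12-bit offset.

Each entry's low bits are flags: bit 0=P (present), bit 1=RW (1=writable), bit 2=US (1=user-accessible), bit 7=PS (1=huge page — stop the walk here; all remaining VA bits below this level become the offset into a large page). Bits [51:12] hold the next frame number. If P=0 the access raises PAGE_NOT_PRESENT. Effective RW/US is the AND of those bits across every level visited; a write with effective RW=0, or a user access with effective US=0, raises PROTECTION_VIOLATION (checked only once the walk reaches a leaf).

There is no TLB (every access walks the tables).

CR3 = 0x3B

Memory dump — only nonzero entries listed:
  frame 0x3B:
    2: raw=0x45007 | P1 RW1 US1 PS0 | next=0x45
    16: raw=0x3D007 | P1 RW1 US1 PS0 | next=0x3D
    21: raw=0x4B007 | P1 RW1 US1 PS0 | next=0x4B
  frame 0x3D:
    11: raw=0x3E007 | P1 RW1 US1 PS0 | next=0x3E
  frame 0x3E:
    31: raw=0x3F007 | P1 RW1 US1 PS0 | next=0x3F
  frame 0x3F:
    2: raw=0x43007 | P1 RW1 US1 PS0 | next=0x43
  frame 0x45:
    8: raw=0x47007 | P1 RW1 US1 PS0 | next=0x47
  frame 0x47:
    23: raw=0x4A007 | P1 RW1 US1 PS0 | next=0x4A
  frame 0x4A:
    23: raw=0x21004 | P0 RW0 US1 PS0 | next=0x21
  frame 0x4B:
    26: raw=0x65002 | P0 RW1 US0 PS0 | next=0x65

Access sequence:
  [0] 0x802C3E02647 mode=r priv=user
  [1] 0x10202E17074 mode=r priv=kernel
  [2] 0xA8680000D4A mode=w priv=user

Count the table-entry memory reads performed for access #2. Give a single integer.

Per-access translation:
#0 VA=0x802C3E02647 (r,user):
  [0] read 0x3B idx=16: raw=0x3D007 flags P=1 W=1 U=1 S=0
  [1] read 0x3D idx=11: raw=0x3E007 flags P=1 W=1 U=1 S=0
  [2] read 0x3E idx=31: raw=0x3F007 flags P=1 W=1 U=1 S=0
  [3] read 0x3F idx=2: raw=0x43007 flags P=1 W=1 U=1 S=0
  ⇒ phys 0x43647  [4 reads]
#1 VA=0x10202E17074 (r,kernel):
  [0] read 0x3B idx=2: raw=0x45007 flags P=1 W=1 U=1 S=0
  [1] read 0x45 idx=8: raw=0x47007 flags P=1 W=1 U=1 S=0
  [2] read 0x47 idx=23: raw=0x4A007 flags P=1 W=1 U=1 S=0
  [3] read 0x4A idx=23: raw=0x21004 flags P=0 W=0 U=1 S=0
  ✗ PAGE_NOT_PRESENT  [4 reads]
#2 VA=0xA8680000D4A (w,user):
  [0] read 0x3B idx=21: raw=0x4B007 flags P=1 W=1 U=1 S=0
  [1] read 0x4B idx=26: raw=0x65002 flags P=0 W=1 U=0 S=0
  ✗ PAGE_NOT_PRESENT  [2 reads]

Entries read for #2: 2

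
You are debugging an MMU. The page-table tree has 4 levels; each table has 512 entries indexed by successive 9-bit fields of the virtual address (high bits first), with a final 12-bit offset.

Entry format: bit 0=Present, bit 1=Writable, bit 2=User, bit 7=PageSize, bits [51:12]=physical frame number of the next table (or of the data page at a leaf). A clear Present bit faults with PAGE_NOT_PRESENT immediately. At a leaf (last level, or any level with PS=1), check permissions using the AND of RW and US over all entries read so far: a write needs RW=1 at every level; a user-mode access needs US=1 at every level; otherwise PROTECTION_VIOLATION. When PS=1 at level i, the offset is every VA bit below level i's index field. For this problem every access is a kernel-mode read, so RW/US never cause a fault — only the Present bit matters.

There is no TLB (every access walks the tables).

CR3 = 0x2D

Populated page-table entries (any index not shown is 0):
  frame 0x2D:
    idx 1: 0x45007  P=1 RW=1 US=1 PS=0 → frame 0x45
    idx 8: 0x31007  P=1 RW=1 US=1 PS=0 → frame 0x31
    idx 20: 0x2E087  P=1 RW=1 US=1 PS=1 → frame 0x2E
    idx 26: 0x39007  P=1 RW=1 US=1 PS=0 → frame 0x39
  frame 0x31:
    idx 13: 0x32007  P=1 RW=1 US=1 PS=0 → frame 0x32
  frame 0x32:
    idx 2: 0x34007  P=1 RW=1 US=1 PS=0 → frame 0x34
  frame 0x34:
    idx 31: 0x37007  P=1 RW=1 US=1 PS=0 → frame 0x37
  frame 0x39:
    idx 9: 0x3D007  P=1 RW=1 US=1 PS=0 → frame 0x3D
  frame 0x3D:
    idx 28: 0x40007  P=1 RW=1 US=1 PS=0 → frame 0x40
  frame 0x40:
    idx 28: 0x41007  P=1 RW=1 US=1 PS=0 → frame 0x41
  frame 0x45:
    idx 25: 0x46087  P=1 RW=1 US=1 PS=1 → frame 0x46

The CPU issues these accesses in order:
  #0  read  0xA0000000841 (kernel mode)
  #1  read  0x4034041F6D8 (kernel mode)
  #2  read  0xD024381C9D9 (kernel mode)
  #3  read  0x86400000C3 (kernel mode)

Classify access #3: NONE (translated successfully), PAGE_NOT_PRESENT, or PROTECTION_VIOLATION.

Per-access translation:
#0 VA=0xA0000000841 (r,kernel):
  L0 @0x2D[20] → 0x2E087  P=1,RW=1,US=1,PS=1
  ⇒ phys 0x2E841 (huge @L0)  [1 reads]
#1 VA=0x4034041F6D8 (r,kernel):
  L0 @0x2D[8] → 0x31007  P=1,RW=1,US=1,PS=0
  L1 @0x31[13] → 0x32007  P=1,RW=1,US=1,PS=0
  L2 @0x32[2] → 0x34007  P=1,RW=1,US=1,PS=0
  L3 @0x34[31] → 0x37007  P=1,RW=1,US=1,PS=0
  ⇒ phys 0x376D8  [4 reads]
#2 VA=0xD024381C9D9 (r,kernel):
  L0 @0x2D[26] → 0x39007  P=1,RW=1,US=1,PS=0
  L1 @0x39[9] → 0x3D007  P=1,RW=1,US=1,PS=0
  L2 @0x3D[28] → 0x40007  P=1,RW=1,US=1,PS=0
  L3 @0x40[28] → 0x41007  P=1,RW=1,US=1,PS=0
  ⇒ phys 0x419D9  [4 reads]
#3 VA=0x86400000C3 (r,kernel):
  L0 @0x2D[1] → 0x45007  P=1,RW=1,US=1,PS=0
  L1 @0x45[25] → 0x46087  P=1,RW=1,US=1,PS=1
  ⇒ phys 0x460C3 (huge @L1)  [2 reads]

Access #3 fault: NONE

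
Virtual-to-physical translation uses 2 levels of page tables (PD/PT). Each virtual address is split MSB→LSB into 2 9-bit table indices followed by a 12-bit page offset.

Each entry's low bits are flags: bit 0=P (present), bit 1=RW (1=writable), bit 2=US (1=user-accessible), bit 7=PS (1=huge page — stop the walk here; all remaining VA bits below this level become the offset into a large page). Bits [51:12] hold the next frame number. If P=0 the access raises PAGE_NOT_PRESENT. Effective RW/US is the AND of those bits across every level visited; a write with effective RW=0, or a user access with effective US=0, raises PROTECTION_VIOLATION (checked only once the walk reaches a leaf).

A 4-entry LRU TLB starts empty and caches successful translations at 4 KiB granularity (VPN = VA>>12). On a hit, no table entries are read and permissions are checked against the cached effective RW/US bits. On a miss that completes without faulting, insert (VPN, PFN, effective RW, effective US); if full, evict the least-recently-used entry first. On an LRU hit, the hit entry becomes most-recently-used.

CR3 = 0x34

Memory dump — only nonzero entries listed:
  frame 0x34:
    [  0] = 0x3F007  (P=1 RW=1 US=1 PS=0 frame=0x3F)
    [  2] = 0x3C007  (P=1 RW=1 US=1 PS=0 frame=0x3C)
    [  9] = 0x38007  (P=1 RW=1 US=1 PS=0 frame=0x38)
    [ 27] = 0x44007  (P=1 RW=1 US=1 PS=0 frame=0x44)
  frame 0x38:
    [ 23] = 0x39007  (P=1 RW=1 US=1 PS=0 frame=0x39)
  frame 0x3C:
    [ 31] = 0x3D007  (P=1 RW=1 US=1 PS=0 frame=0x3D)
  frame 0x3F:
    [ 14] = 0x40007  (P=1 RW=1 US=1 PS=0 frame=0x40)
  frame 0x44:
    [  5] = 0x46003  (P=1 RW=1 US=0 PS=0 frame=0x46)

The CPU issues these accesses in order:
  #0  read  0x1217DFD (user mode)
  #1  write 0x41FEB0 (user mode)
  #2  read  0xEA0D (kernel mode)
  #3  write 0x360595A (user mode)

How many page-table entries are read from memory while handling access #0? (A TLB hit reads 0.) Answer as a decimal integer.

Trace:
#0 VA=0x1217DFD (r,user):
  [0] read 0x34 idx=9: raw=0x38007 flags P=1 W=1 U=1 S=0
  [1] read 0x38 idx=23: raw=0x39007 flags P=1 W=1 U=1 S=0
  → PA=0x39DFD  (2 entries read)
#1 VA=0x41FEB0 (w,user):
  [0] read 0x34 idx=2: raw=0x3C007 flags P=1 W=1 U=1 S=0
  [1] read 0x3C idx=31: raw=0x3D007 flags P=1 W=1 U=1 S=0
  → PA=0x3DEB0  (2 entries read)
#2 VA=0xEA0D (r,kernel):
  [0] read 0x34 idx=0: raw=0x3F007 flags P=1 W=1 U=1 S=0
  [1] read 0x3F idx=14: raw=0x40007 flags P=1 W=1 U=1 S=0
  → PA=0x40A0D  (2 entries read)
#3 VA=0x360595A (w,user):
  [0] read 0x34 idx=27: raw=0x44007 flags P=1 W=1 U=1 S=0
  [1] read 0x44 idx=5: raw=0x46003 flags P=1 W=1 U=0 S=0
  ✗ PROTECTION_VIOLATION  [2 reads]

Entries read for #0: 2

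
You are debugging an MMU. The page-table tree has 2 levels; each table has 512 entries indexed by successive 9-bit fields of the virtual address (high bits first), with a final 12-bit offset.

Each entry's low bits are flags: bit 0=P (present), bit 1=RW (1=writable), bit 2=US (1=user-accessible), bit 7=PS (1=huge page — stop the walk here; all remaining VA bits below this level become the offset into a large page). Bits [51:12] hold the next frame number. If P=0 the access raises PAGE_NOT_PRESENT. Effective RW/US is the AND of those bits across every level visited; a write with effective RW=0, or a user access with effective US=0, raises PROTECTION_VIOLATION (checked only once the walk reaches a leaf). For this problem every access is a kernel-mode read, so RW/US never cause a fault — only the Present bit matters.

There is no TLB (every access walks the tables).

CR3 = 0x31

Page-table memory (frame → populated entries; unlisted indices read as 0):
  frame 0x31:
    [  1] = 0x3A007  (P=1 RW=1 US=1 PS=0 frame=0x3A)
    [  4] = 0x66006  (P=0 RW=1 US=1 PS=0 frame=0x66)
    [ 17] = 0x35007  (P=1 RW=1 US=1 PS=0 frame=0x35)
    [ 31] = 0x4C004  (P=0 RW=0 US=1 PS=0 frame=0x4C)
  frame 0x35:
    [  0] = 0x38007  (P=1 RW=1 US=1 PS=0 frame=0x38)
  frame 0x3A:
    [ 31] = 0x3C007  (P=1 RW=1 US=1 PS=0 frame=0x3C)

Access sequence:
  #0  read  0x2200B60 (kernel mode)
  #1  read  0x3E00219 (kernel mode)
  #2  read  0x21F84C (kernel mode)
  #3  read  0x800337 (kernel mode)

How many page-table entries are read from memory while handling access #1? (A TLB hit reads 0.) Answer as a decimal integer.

Walk each access:
#0 VA=0x2200B60 (r,kernel):
  [0] read 0x31 idx=17: raw=0x35007 flags P=1 W=1 U=1 S=0
  [1] read 0x35 idx=0: raw=0x38007 flags P=1 W=1 U=1 S=0
  → PA=0x38B60  (2 entries read)
#1 VA=0x3E00219 (r,kernel):
  [0] read 0x31 idx=31: raw=0x4C004 flags P=0 W=0 U=1 S=0
  ⇒ fault: PAGE_NOT_PRESENT  — 1 lookups
#2 VA=0x21F84C (r,kernel):
  [0] read 0x31 idx=1: raw=0x3A007 flags P=1 W=1 U=1 S=0
  [1] read 0x3A idx=31: raw=0x3C007 flags P=1 W=1 U=1 S=0
  → PA=0x3C84C  (2 entries read)
#3 VA=0x800337 (r,kernel):
  [0] read 0x31 idx=4: raw=0x66006 flags P=0 W=1 U=1 S=0
  ⇒ fault: PAGE_NOT_PRESENT  — 1 lookups

Entries read for #1: 1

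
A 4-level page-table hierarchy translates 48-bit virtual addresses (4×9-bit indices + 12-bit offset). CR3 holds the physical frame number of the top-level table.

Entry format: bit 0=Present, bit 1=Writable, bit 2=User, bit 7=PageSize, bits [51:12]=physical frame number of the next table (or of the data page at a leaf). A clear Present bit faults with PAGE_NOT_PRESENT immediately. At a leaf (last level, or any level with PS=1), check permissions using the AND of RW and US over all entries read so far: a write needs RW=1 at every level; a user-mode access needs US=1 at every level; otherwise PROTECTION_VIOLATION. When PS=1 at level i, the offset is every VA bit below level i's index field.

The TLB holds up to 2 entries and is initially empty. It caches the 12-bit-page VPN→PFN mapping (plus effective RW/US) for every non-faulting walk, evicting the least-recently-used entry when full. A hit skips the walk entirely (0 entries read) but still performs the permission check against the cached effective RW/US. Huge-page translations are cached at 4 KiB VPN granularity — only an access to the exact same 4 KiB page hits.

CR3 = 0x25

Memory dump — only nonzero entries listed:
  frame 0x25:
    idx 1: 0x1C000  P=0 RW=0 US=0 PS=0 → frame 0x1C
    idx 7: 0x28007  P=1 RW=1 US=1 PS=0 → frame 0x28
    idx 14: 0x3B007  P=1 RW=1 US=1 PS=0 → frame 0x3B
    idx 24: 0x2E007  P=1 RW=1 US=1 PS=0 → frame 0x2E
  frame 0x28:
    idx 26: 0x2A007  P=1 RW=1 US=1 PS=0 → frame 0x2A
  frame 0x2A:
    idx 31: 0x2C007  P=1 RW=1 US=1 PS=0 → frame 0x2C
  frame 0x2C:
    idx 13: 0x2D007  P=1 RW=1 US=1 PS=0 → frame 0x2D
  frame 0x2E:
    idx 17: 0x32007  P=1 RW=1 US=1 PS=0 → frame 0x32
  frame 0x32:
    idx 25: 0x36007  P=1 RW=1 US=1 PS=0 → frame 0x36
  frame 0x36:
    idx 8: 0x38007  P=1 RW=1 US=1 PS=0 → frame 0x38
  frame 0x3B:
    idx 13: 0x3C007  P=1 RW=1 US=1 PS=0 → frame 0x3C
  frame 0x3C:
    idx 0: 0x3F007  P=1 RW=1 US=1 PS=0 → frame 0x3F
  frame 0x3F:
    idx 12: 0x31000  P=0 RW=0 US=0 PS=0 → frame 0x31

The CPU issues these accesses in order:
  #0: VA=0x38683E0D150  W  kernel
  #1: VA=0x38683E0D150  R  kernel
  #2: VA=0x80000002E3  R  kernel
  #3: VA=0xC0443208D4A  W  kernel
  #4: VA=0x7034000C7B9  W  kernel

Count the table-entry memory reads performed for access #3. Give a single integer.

Per-access translation:
#0 VA=0x38683E0D150 (w,kernel):
  L0: frame=0x25 idx=7 entry=0x28007 [P=1 RW=1 US=1 PS=0]
  L1: frame=0x28 idx=26 entry=0x2A007 [P=1 RW=1 US=1 PS=0]
  L2: frame=0x2A idx=31 entry=0x2C007 [P=1 RW=1 US=1 PS=0]
  L3: frame=0x2C idx=13 entry=0x2D007 [P=1 RW=1 US=1 PS=0]
  → PA=0x2D150  (4 entries read)
#1 VA=0x38683E0D150 (r,kernel):
  TLB hit vpn=0x38683E0D → PA=0x2D150
#2 VA=0x80000002E3 (r,kernel):
  L0: frame=0x25 idx=1 entry=0x1C000 [P=0 RW=0 US=0 PS=0]
  ⇒ fault: PAGE_NOT_PRESENT  — 1 lookups
#3 VA=0xC0443208D4A (w,kernel):
  L0: frame=0x25 idx=24 entry=0x2E007 [P=1 RW=1 US=1 PS=0]
  L1: frame=0x2E idx=17 entry=0x32007 [P=1 RW=1 US=1 PS=0]
  L2: frame=0x32 idx=25 entry=0x36007 [P=1 RW=1 US=1 PS=0]
  L3: frame=0x36 idx=8 entry=0x38007 [P=1 RW=1 US=1 PS=0]
  → PA=0x38D4A  (4 entries read)
#4 VA=0x7034000C7B9 (w,kernel):
  L0: frame=0x25 idx=14 entry=0x3B007 [P=1 RW=1 US=1 PS=0]
  L1: frame=0x3B idx=13 entry=0x3C007 [P=1 RW=1 US=1 PS=0]
  L2: frame=0x3C idx=0 entry=0x3F007 [P=1 RW=1 US=1 PS=0]
  L3: frame=0x3F idx=12 entry=0x31000 [P=0 RW=0 US=0 PS=0]
  ⇒ fault: PAGE_NOT_PRESENT  — 4 lookups

Entries read for #3: 4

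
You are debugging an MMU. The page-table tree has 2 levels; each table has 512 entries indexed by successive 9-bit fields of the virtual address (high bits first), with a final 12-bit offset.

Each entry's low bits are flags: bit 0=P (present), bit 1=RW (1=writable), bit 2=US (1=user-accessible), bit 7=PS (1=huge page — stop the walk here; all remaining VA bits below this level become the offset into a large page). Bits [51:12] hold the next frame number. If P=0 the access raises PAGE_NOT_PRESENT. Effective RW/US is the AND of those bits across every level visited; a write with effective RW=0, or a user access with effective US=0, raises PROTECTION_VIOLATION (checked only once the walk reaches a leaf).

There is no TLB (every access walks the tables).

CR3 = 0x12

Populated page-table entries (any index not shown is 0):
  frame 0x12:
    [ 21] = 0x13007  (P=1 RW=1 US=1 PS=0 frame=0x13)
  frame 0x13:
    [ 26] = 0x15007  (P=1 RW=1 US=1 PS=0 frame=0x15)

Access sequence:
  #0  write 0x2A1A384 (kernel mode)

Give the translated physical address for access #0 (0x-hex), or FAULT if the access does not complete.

Per-access translation:
#0 VA=0x2A1A384 (w,kernel):
  [0] read 0x12 idx=21: raw=0x13007 flags P=1 W=1 U=1 S=0
  [1] read 0x13 idx=26: raw=0x15007 flags P=1 W=1 U=1 S=0
  ⇒ phys 0x15384  [2 reads]

Access #0 PA: 0x15384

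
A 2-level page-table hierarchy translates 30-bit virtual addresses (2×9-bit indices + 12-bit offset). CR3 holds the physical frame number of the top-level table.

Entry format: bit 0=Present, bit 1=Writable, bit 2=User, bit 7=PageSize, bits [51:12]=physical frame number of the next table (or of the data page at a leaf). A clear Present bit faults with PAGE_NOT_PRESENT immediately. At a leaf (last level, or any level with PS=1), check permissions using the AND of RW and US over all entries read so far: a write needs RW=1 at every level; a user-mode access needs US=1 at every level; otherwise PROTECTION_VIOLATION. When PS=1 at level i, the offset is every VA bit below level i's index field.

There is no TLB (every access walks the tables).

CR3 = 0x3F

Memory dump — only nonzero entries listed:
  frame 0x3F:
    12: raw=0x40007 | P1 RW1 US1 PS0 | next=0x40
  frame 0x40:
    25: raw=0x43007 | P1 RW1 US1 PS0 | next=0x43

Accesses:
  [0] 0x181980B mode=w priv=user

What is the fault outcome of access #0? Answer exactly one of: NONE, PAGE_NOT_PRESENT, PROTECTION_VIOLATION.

Trace:
#0 VA=0x181980B (w,user):
  L0: frame=0x3F idx=12 entry=0x40007 [P=1 RW=1 US=1 PS=0]
  L1: frame=0x40 idx=25 entry=0x43007 [P=1 RW=1 US=1 PS=0]
  ✓ 0x4380B  — 2 lookups

Access #0 fault: NONE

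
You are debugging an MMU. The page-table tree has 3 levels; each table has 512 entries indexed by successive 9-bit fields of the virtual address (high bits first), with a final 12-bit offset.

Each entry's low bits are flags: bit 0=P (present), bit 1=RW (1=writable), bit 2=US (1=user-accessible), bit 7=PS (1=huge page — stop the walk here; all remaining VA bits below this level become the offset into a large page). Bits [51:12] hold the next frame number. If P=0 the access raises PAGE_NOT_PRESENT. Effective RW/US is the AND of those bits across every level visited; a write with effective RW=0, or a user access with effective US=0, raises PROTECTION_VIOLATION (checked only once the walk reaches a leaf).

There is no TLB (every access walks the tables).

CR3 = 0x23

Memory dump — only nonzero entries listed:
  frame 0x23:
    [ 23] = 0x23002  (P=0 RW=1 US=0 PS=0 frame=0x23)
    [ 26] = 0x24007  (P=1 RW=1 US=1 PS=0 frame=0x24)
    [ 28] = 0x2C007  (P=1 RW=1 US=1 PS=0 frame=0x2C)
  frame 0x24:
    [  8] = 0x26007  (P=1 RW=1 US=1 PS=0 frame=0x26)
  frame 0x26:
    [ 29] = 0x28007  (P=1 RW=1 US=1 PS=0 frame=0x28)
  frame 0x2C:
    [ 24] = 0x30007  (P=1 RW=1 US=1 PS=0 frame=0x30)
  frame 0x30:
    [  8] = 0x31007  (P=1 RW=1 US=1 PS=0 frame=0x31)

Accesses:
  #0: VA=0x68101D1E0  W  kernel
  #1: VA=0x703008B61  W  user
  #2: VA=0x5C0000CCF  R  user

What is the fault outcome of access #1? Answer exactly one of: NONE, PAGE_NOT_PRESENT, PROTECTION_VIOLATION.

Per-access translation:
#0 VA=0x68101D1E0 (w,kernel):
  [0] read 0x23 idx=26: raw=0x24007 flags P=1 W=1 U=1 S=0
  [1] read 0x24 idx=8: raw=0x26007 flags P=1 W=1 U=1 S=0
  [2] read 0x26 idx=29: raw=0x28007 flags P=1 W=1 U=1 S=0
  ✓ 0x281E0  — 3 lookups
#1 VA=0x703008B61 (w,user):
  [0] read 0x23 idx=28: raw=0x2C007 flags P=1 W=1 U=1 S=0
  [1] read 0x2C idx=24: raw=0x30007 flags P=1 W=1 U=1 S=0
  [2] read 0x30 idx=8: raw=0x31007 flags P=1 W=1 U=1 S=0
  ✓ 0x31B61  — 3 lookups
#2 VA=0x5C0000CCF (r,user):
  [0] read 0x23 idx=23: raw=0x23002 flags P=0 W=1 U=0 S=0
  → PAGE_NOT_PRESENT  (1 entries read)

Access #1 fault: NONE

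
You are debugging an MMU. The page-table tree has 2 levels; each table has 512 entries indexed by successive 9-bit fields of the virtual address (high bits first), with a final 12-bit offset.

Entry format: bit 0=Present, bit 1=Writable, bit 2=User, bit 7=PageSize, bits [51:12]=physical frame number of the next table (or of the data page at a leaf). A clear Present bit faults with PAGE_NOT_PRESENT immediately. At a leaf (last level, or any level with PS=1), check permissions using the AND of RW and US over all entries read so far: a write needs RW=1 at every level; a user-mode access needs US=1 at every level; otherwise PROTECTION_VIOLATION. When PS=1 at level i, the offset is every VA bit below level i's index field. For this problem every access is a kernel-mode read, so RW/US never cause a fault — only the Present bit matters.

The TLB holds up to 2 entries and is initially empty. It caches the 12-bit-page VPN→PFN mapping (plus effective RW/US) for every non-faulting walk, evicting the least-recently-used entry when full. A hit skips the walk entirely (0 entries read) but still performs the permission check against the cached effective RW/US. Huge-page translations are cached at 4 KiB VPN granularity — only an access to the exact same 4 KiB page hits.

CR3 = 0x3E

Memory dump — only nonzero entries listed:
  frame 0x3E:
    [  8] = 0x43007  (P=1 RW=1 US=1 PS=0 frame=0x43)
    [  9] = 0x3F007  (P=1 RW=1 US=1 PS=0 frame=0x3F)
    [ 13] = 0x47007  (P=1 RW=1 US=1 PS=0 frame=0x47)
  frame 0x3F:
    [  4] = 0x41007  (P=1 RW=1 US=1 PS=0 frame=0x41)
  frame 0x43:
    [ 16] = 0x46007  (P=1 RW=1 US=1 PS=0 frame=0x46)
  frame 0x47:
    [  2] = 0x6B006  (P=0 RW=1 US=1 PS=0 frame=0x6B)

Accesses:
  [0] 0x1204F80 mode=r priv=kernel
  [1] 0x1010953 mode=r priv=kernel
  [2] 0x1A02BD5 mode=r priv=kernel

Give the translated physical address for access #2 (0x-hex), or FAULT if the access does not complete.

Walk each access:
#0 VA=0x1204F80 (r,kernel):
  L0 @0x3E[9] → 0x3F007  P=1,RW=1,US=1,PS=0
  L1 @0x3F[4] → 0x41007  P=1,RW=1,US=1,PS=0
  → PA=0x41F80  (2 entries read)
#1 VA=0x1010953 (r,kernel):
  L0 @0x3E[8] → 0x43007  P=1,RW=1,US=1,PS=0
  L1 @0x43[16] → 0x46007  P=1,RW=1,US=1,PS=0
  → PA=0x46953  (2 entries read)
#2 VA=0x1A02BD5 (r,kernel):
  L0 @0x3E[13] → 0x47007  P=1,RW=1,US=1,PS=0
  L1 @0x47[2] → 0x6B006  P=0,RW=1,US=1,PS=0
  → PAGE_NOT_PRESENT  (2 entries read)

Access #2 PA: FAULT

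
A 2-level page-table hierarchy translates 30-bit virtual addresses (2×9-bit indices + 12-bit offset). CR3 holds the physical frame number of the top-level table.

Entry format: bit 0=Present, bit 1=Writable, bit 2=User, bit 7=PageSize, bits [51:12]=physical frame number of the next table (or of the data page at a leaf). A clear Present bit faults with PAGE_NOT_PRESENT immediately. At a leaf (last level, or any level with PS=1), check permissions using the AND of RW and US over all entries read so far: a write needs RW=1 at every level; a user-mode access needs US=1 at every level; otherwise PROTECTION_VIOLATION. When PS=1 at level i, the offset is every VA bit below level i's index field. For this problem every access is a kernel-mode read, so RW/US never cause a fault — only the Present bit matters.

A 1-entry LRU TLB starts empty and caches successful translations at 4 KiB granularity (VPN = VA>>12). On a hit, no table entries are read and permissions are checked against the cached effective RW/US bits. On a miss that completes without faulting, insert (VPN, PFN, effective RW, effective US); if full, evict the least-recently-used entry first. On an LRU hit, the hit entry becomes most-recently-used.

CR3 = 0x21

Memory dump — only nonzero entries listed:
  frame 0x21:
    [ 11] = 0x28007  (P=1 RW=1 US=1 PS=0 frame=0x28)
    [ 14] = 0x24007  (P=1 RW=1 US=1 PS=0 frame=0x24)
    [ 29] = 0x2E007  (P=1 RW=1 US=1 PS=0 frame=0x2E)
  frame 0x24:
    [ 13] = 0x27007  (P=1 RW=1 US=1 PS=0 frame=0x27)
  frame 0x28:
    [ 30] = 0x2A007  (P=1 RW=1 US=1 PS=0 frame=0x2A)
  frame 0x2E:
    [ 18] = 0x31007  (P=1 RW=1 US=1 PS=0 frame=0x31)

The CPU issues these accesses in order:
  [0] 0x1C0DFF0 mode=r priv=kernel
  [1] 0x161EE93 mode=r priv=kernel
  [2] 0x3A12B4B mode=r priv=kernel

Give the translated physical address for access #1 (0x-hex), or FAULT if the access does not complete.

Walk each access:
#0 VA=0x1C0DFF0 (r,kernel):
  lvl0: tbl 0x21, slot 14 ⇒ 0x24007 (P1/RW1/US1/PS0)
  lvl1: tbl 0x24, slot 13 ⇒ 0x27007 (P1/RW1/US1/PS0)
  → PA=0x27FF0  (2 entries read)
#1 VA=0x161EE93 (r,kernel):
  lvl0: tbl 0x21, slot 11 ⇒ 0x28007 (P1/RW1/US1/PS0)
  lvl1: tbl 0x28, slot 30 ⇒ 0x2A007 (P1/RW1/US1/PS0)
  → PA=0x2AE93  (2 entries read)
#2 VA=0x3A12B4B (r,kernel):
  lvl0: tbl 0x21, slot 29 ⇒ 0x2E007 (P1/RW1/US1/PS0)
  lvl1: tbl 0x2E, slot 18 ⇒ 0x31007 (P1/RW1/US1/PS0)
  → PA=0x31B4B  (2 entries read)

Access #1 PA: 0x2AE93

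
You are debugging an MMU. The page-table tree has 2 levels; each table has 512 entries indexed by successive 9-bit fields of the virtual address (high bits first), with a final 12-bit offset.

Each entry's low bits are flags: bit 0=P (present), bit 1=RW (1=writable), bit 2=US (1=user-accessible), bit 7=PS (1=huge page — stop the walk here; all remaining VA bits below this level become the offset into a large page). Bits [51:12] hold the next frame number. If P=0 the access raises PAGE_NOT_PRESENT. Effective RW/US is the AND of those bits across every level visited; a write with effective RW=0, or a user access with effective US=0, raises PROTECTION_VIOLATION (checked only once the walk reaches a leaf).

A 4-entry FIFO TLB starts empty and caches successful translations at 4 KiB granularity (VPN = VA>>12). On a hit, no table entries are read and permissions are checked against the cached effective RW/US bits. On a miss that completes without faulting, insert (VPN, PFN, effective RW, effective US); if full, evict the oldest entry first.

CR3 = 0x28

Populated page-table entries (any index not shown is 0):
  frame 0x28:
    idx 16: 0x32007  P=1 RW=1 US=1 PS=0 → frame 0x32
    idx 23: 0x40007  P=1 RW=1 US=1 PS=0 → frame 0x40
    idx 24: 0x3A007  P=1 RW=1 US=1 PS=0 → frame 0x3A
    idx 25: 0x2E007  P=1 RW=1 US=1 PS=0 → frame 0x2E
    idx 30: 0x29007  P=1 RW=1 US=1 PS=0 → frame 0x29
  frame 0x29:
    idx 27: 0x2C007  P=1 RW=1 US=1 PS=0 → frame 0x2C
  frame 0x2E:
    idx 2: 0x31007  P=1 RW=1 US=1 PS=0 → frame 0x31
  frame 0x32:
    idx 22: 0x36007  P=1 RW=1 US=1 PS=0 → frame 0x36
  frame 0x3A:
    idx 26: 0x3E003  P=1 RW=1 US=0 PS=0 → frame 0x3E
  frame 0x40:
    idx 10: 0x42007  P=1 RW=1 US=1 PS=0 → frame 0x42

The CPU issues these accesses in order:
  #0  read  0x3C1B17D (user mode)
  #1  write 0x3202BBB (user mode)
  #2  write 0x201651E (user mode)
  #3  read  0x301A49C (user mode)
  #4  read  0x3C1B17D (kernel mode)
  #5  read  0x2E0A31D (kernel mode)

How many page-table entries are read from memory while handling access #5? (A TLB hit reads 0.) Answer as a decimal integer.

Walk each access:
#0 VA=0x3C1B17D (r,user):
  L0: frame=0x28 idx=30 entry=0x29007 [P=1 RW=1 US=1 PS=0]
  L1: frame=0x29 idx=27 entry=0x2C007 [P=1 RW=1 US=1 PS=0]
  ✓ 0x2C17D  — 2 lookups
#1 VA=0x3202BBB (w,user):
  L0: frame=0x28 idx=25 entry=0x2E007 [P=1 RW=1 US=1 PS=0]
  L1: frame=0x2E idx=2 entry=0x31007 [P=1 RW=1 US=1 PS=0]
  ✓ 0x31BBB  — 2 lookups
#2 VA=0x201651E (w,user):
  L0: frame=0x28 idx=16 entry=0x32007 [P=1 RW=1 US=1 PS=0]
  L1: frame=0x32 idx=22 entry=0x36007 [P=1 RW=1 US=1 PS=0]
  ✓ 0x3651E  — 2 lookups
#3 VA=0x301A49C (r,user):
  L0: frame=0x28 idx=24 entry=0x3A007 [P=1 RW=1 US=1 PS=0]
  L1: frame=0x3A idx=26 entry=0x3E003 [P=1 RW=1 US=0 PS=0]
  ⇒ fault: PROTECTION_VIOLATION  — 2 lookups
#4 VA=0x3C1B17D (r,kernel):
  TLB hit vpn=0x3C1B → PA=0x2C17D
#5 VA=0x2E0A31D (r,kernel):
  L0: frame=0x28 idx=23 entry=0x40007 [P=1 RW=1 US=1 PS=0]
  L1: frame=0x40 idx=10 entry=0x42007 [P=1 RW=1 US=1 PS=0]
  ✓ 0x4231D  — 2 lookups

Entries read for #5: 2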